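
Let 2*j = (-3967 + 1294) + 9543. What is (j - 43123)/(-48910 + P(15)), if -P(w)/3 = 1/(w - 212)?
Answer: 7818536/9635267 ≈ 0.81145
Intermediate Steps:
j = 3435 (j = ((-3967 + 1294) + 9543)/2 = (-2673 + 9543)/2 = (½)*6870 = 3435)
P(w) = -3/(-212 + w) (P(w) = -3/(w - 212) = -3/(-212 + w))
(j - 43123)/(-48910 + P(15)) = (3435 - 43123)/(-48910 - 3/(-212 + 15)) = -39688/(-48910 - 3/(-197)) = -39688/(-48910 - 3*(-1/197)) = -39688/(-48910 + 3/197) = -39688/(-9635267/197) = -39688*(-197/9635267) = 7818536/9635267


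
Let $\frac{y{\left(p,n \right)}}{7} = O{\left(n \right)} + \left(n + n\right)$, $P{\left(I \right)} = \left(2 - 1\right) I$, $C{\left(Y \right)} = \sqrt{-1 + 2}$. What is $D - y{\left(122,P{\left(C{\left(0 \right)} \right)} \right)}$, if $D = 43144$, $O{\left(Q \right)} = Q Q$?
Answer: $43123$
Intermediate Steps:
$O{\left(Q \right)} = Q^{2}$
$C{\left(Y \right)} = 1$ ($C{\left(Y \right)} = \sqrt{1} = 1$)
$P{\left(I \right)} = I$ ($P{\left(I \right)} = 1 I = I$)
$y{\left(p,n \right)} = 7 n^{2} + 14 n$ ($y{\left(p,n \right)} = 7 \left(n^{2} + \left(n + n\right)\right) = 7 \left(n^{2} + 2 n\right) = 7 n^{2} + 14 n$)
$D - y{\left(122,P{\left(C{\left(0 \right)} \right)} \right)} = 43144 - 7 \cdot 1 \left(2 + 1\right) = 43144 - 7 \cdot 1 \cdot 3 = 43144 - 21 = 43123$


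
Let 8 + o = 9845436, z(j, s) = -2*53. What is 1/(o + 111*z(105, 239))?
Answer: 1/9833662 ≈ 1.0169e-7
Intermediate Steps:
z(j, s) = -106
o = 9845428 (o = -8 + 9845436 = 9845428)
1/(o + 111*z(105, 239)) = 1/(9845428 + 111*(-106)) = 1/(9845428 - 11766) = 1/9833662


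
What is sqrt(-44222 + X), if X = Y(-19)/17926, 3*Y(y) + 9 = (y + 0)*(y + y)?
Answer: I*sqrt(127893226421334)/53778 ≈ 210.29*I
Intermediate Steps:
Y(y) = -3 + 2*y**2/3 (Y(y) = -3 + ((y + 0)*(y + y))/3 = -3 + (y*(2*y))/3 = -3 + (2*y**2)/3 = -3 + 2*y**2/3)
X = 713/53778 (X = (-3 + (2/3)*(-19)**2)/17926 = (-3 + (2/3)*361)*(1/17926) = (-3 + 722/3)*(1/17926) = (713/3)*(1/17926) = 713/53778 ≈ 0.013258)
sqrt(-44222 + X) = sqrt(-44222 + 713/53778) = sqrt(-2378170003/53778) = I*sqrt(127893226421334)/53778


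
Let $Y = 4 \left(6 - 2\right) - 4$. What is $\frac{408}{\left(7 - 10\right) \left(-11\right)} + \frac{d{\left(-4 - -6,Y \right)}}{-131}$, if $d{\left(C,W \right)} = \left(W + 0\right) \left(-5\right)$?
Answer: $\frac{18476}{1441} \approx 12.822$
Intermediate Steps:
$Y = 12$ ($Y = 4 \cdot 4 - 4 = 16 - 4 = 12$)
$d{\left(C,W \right)} = - 5 W$ ($d{\left(C,W \right)} = W \left(-5\right) = - 5 W$)
$\frac{408}{\left(7 - 10\right) \left(-11\right)} + \frac{d{\left(-4 - -6,Y \right)}}{-131} = \frac{408}{\left(7 - 10\right) \left(-11\right)} + \frac{\left(-5\right) 12}{-131} = \frac{408}{\left(-3\right) \left(-11\right)} - - \frac{60}{131} = \frac{408}{33} + \frac{60}{131} = 408 \cdot \frac{1}{33} + \frac{60}{131} = \frac{136}{11} + \frac{60}{131} = \frac{18476}{1441}$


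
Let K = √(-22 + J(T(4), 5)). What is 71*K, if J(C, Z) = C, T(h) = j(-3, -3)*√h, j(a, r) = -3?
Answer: 142*I*√7 ≈ 375.7*I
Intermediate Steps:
T(h) = -3*√h
K = 2*I*√7 (K = √(-22 - 3*√4) = √(-22 - 3*2) = √(-22 - 6) = √(-28) = 2*I*√7 ≈ 5.2915*I)
71*K = 71*(2*I*√7) = 142*I*√7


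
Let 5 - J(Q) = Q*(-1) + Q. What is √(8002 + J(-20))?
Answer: √8007 ≈ 89.482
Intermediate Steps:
J(Q) = 5 (J(Q) = 5 - (Q*(-1) + Q) = 5 - (-Q + Q) = 5 - 1*0 = 5 + 0 = 5)
√(8002 + J(-20)) = √(8002 + 5) = √8007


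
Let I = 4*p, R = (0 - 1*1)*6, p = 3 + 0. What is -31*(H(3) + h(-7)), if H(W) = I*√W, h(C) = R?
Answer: 186 - 372*√3 ≈ -458.32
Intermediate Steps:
p = 3
R = -6 (R = (0 - 1)*6 = -1*6 = -6)
h(C) = -6
I = 12 (I = 4*3 = 12)
H(W) = 12*√W
-31*(H(3) + h(-7)) = -31*(12*√3 - 6) = -31*(-6 + 12*√3) = 186 - 372*√3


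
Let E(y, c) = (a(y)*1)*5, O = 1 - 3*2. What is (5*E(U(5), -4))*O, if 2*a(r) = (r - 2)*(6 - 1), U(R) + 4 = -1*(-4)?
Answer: 625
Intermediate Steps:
U(R) = 0 (U(R) = -4 - 1*(-4) = -4 + 4 = 0)
O = -5 (O = 1 - 6 = -5)
a(r) = -5 + 5*r/2 (a(r) = ((r - 2)*(6 - 1))/2 = ((-2 + r)*5)/2 = (-10 + 5*r)/2 = -5 + 5*r/2)
E(y, c) = -25 + 25*y/2 (E(y, c) = ((-5 + 5*y/2)*1)*5 = (-5 + 5*y/2)*5 = -25 + 25*y/2)
(5*E(U(5), -4))*O = (5*(-25 + (25/2)*0))*(-5) = (5*(-25 + 0))*(-5) = (5*(-25))*(-5) = -125*(-5) = 625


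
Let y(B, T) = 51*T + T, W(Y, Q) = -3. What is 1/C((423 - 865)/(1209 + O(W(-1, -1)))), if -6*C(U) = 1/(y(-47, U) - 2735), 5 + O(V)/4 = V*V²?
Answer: 17877114/1081 ≈ 16538.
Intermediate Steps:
y(B, T) = 52*T
O(V) = -20 + 4*V³ (O(V) = -20 + 4*(V*V²) = -20 + 4*V³)
C(U) = -1/(6*(-2735 + 52*U)) (C(U) = -1/(6*(52*U - 2735)) = -1/(6*(-2735 + 52*U)))
1/C((423 - 865)/(1209 + O(W(-1, -1)))) = 1/(-1/(-16410 + 312*((423 - 865)/(1209 + (-20 + 4*(-3)³))))) = 1/(-1/(-16410 + 312*(-442/(1209 + (-20 + 4*(-27)))))) = 1/(-1/(-16410 + 312*(-442/(1209 + (-20 - 108))))) = 1/(-1/(-16410 + 312*(-442/(1209 - 128)))) = 1/(-1/(-16410 + 312*(-442/1081))) = 1/(-1/(-16410 - 137904/1081)) = 1/(-1/(-17877114/1081)) = 1/(-1*(-1081/17877114)) = 1/(1081/17877114) = 17877114/1081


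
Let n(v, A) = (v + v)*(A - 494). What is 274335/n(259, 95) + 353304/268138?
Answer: -89676817/9236549686 ≈ -0.0097089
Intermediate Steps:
n(v, A) = 2*v*(-494 + A) (n(v, A) = (2*v)*(-494 + A) = 2*v*(-494 + A))
274335/n(259, 95) + 353304/268138 = 274335/((2*259*(-494 + 95))) + 353304/268138 = 274335/((2*259*(-399))) + 353304*(1/268138) = 274335/(-206682) + 176652/134069 = 274335*(-1/206682) + 176652/134069 = -91445/68894 + 176652/134069 = -89676817/9236549686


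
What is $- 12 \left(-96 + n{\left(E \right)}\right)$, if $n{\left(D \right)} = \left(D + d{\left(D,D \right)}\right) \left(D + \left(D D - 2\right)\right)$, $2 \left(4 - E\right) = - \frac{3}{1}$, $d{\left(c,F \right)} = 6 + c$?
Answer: $-5733$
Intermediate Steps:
$E = \frac{11}{2}$ ($E = 4 - \frac{\left(-3\right) 1^{-1}}{2} = 4 - \frac{\left(-3\right) 1}{2} = 4 - - \frac{3}{2} = 4 + \frac{3}{2} = \frac{11}{2} \approx 5.5$)
$n{\left(D \right)} = \left(6 + 2 D\right) \left(-2 + D + D^{2}\right)$ ($n{\left(D \right)} = \left(D + \left(6 + D\right)\right) \left(D + \left(D D - 2\right)\right) = \left(6 + 2 D\right) \left(D + \left(D^{2} - 2\right)\right) = \left(6 + 2 D\right) \left(D + \left(-2 + D^{2}\right)\right) = \left(6 + 2 D\right) \left(-2 + D + D^{2}\right)$)
$- 12 \left(-96 + n{\left(E \right)}\right) = - 12 \left(-96 + \left(-12 + 2 \cdot \frac{11}{2} + 2 \left(\frac{11}{2}\right)^{3} + 8 \left(\frac{11}{2}\right)^{2}\right)\right) = - 12 \left(-96 + \left(-12 + 11 + 2 \cdot \frac{1331}{8} + 8 \cdot \frac{121}{4}\right)\right) = - 12 \left(-96 + \left(-12 + 11 + \frac{1331}{4} + 242\right)\right) = - 12 \left(-96 + \frac{2295}{4}\right) = \left(-12\right) \frac{1911}{4} = -5733$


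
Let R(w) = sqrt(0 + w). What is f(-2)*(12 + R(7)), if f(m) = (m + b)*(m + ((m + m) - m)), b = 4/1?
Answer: -96 - 8*sqrt(7) ≈ -117.17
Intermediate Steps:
b = 4 (b = 4*1 = 4)
R(w) = sqrt(w)
f(m) = 2*m*(4 + m) (f(m) = (m + 4)*(m + ((m + m) - m)) = (4 + m)*(m + (2*m - m)) = (4 + m)*(m + m) = (4 + m)*(2*m) = 2*m*(4 + m))
f(-2)*(12 + R(7)) = (2*(-2)*(4 - 2))*(12 + sqrt(7)) = (2*(-2)*2)*(12 + sqrt(7)) = -8*(12 + sqrt(7)) = -96 - 8*sqrt(7)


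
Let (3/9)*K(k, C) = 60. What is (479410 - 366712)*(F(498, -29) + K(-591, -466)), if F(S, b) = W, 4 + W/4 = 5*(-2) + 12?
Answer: 19384056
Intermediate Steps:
W = -8 (W = -16 + 4*(5*(-2) + 12) = -16 + 4*(-10 + 12) = -16 + 4*2 = -16 + 8 = -8)
F(S, b) = -8
K(k, C) = 180 (K(k, C) = 3*60 = 180)
(479410 - 366712)*(F(498, -29) + K(-591, -466)) = (479410 - 366712)*(-8 + 180) = 112698*172 = 19384056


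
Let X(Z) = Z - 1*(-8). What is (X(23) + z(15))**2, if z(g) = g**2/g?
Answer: 2116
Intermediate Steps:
z(g) = g
X(Z) = 8 + Z (X(Z) = Z + 8 = 8 + Z)
(X(23) + z(15))**2 = ((8 + 23) + 15)**2 = (31 + 15)**2 = 46**2 = 2116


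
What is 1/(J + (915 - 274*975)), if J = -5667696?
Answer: -1/5933931 ≈ -1.6852e-7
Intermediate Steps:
1/(J + (915 - 274*975)) = 1/(-5667696 + (915 - 274*975)) = 1/(-5667696 + (915 - 267150)) = 1/(-5667696 - 266235) = 1/(-5933931) = -1/5933931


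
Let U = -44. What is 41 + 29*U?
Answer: -1235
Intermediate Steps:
41 + 29*U = 41 + 29*(-44) = 41 - 1276 = -1235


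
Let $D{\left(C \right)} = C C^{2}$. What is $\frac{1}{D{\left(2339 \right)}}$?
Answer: $\frac{1}{12796484219} \approx 7.8146 \cdot 10^{-11}$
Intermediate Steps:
$D{\left(C \right)} = C^{3}$
$\frac{1}{D{\left(2339 \right)}} = \frac{1}{2339^{3}} = \frac{1}{12796484219}$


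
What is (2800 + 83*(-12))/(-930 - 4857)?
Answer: -1804/5787 ≈ -0.31173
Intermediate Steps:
(2800 + 83*(-12))/(-930 - 4857) = (2800 - 996)/(-5787) = 1804*(-1/5787) = -1804/5787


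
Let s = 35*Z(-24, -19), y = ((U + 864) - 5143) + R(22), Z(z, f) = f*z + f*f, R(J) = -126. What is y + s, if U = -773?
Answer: 23417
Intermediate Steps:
Z(z, f) = f² + f*z (Z(z, f) = f*z + f² = f² + f*z)
y = -5178 (y = ((-773 + 864) - 5143) - 126 = (91 - 5143) - 126 = -5052 - 126 = -5178)
s = 28595 (s = 35*(-19*(-19 - 24)) = 35*(-19*(-43)) = 35*817 = 28595)
y + s = -5178 + 28595 = 23417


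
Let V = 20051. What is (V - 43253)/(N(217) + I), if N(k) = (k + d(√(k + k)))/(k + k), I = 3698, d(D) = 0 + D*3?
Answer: -74485334196/11873287135 + 139212*√434/11873287135 ≈ -6.2731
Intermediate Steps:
d(D) = 3*D (d(D) = 0 + 3*D = 3*D)
N(k) = (k + 3*√2*√k)/(2*k) (N(k) = (k + 3*√(k + k))/(k + k) = (k + 3*√(2*k))/((2*k)) = (k + 3*(√2*√k))*(1/(2*k)) = (k + 3*√2*√k)*(1/(2*k)) = (k + 3*√2*√k)/(2*k))
(V - 43253)/(N(217) + I) = (20051 - 43253)/((½)*(217 + 3*√2*√217)/217 + 3698) = -23202/((½)*(1/217)*(217 + 3*√434) + 3698) = -23202/((½ + 3*√434/434) + 3698) = -23202/(7397/2 + 3*√434/434)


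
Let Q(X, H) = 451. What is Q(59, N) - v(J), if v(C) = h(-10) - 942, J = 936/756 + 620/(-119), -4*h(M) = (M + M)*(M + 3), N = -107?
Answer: 1428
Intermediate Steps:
h(M) = -M*(3 + M)/2 (h(M) = -(M + M)*(M + 3)/4 = -2*M*(3 + M)/4 = -M*(3 + M)/2)
J = -1418/357 (J = 936*(1/756) + 620*(-1/119) = 26/21 - 620/119 = -1418/357 ≈ -3.9720)
v(C) = -977 (v(C) = -½*(-10)*(3 - 10) - 942 = -½*(-10)*(-7) - 942 = -35 - 942 = -977)
Q(59, N) - v(J) = 451 - 1*(-977) = 451 + 977 = 1428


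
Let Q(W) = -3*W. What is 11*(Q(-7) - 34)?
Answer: -143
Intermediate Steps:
11*(Q(-7) - 34) = 11*(-3*(-7) - 34) = 11*(21 - 34) = 11*(-13) = -143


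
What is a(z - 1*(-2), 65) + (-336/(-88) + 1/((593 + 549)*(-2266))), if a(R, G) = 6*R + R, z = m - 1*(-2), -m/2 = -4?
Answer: 227253431/2587772 ≈ 87.818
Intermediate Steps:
m = 8 (m = -2*(-4) = 8)
z = 10 (z = 8 - 1*(-2) = 8 + 2 = 10)
a(R, G) = 7*R
a(z - 1*(-2), 65) + (-336/(-88) + 1/((593 + 549)*(-2266))) = 7*(10 - 1*(-2)) + (-336/(-88) + 1/((593 + 549)*(-2266))) = 7*(10 + 2) + (-336*(-1/88) - 1/2266/1142) = 7*12 + (42/11 + (1/1142)*(-1/2266)) = 84 + (42/11 - 1/2587772) = 84 + 9880583/2587772 = 227253431/2587772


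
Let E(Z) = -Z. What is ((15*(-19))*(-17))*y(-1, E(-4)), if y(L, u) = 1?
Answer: 4845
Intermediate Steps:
((15*(-19))*(-17))*y(-1, E(-4)) = ((15*(-19))*(-17))*1 = -285*(-17)*1 = 4845*1 = 4845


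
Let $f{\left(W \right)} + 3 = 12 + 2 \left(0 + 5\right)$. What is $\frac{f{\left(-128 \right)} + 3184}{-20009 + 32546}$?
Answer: $\frac{3203}{12537} \approx 0.25548$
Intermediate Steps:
$f{\left(W \right)} = 19$ ($f{\left(W \right)} = -3 + \left(12 + 2 \left(0 + 5\right)\right) = -3 + \left(12 + 2 \cdot 5\right) = -3 + \left(12 + 10\right) = -3 + 22 = 19$)
$\frac{f{\left(-128 \right)} + 3184}{-20009 + 32546} = \frac{19 + 3184}{-20009 + 32546} = \frac{3203}{12537}$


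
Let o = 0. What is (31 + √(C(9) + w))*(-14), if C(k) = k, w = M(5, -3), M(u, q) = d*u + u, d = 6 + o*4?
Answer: -434 - 28*√11 ≈ -526.87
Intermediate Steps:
d = 6 (d = 6 + 0*4 = 6 + 0 = 6)
M(u, q) = 7*u (M(u, q) = 6*u + u = 7*u)
w = 35 (w = 7*5 = 35)
(31 + √(C(9) + w))*(-14) = (31 + √(9 + 35))*(-14) = (31 + √44)*(-14) = (31 + 2*√11)*(-14) = -434 - 28*√11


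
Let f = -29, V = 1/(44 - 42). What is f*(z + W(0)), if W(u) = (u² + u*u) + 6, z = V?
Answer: -377/2 ≈ -188.50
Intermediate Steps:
V = ½ (V = 1/2 = ½ ≈ 0.50000)
z = ½ ≈ 0.50000
W(u) = 6 + 2*u² (W(u) = (u² + u²) + 6 = 2*u² + 6 = 6 + 2*u²)
f*(z + W(0)) = -29*(½ + (6 + 2*0²)) = -29*(½ + (6 + 2*0)) = -29*(½ + (6 + 0)) = -29*(½ + 6) = -29*13/2 = -377/2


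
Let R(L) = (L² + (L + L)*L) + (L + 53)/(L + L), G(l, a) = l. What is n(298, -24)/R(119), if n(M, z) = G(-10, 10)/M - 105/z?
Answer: 615825/6026231096 ≈ 0.00010219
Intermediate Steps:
R(L) = 3*L² + (53 + L)/(2*L) (R(L) = (L² + (2*L)*L) + (53 + L)/((2*L)) = (L² + 2*L²) + (53 + L)*(1/(2*L)) = 3*L² + (53 + L)/(2*L))
n(M, z) = -105/z - 10/M (n(M, z) = -10/M - 105/z = -105/z - 10/M)
n(298, -24)/R(119) = (-105/(-24) - 10/298)/(((½)*(53 + 119 + 6*119³)/119)) = (-105*(-1/24) - 10*1/298)/(((½)*(1/119)*(53 + 119 + 6*1685159))) = (35/8 - 5/149)/(((½)*(1/119)*(53 + 119 + 10110954))) = 5175/(1192*(((½)*(1/119)*10111126))) = 5175/(1192*(5055563/119)) = (5175/1192)*(119/5055563) = 615825/6026231096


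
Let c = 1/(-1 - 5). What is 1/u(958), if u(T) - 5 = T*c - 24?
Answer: -3/536 ≈ -0.0055970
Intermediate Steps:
c = -⅙ (c = 1/(-6) = -⅙ ≈ -0.16667)
u(T) = -19 - T/6 (u(T) = 5 + (T*(-⅙) - 24) = 5 + (-T/6 - 24) = 5 + (-24 - T/6) = -19 - T/6)
1/u(958) = 1/(-19 - ⅙*958) = 1/(-19 - 479/3) = 1/(-536/3) = -3/536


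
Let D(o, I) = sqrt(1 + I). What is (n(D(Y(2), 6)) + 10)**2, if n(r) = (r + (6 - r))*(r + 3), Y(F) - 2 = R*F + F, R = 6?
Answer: 1036 + 336*sqrt(7) ≈ 1925.0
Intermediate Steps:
Y(F) = 2 + 7*F (Y(F) = 2 + (6*F + F) = 2 + 7*F)
n(r) = 18 + 6*r (n(r) = 6*(3 + r) = 18 + 6*r)
(n(D(Y(2), 6)) + 10)**2 = ((18 + 6*sqrt(1 + 6)) + 10)**2 = ((18 + 6*sqrt(7)) + 10)**2 = (28 + 6*sqrt(7))**2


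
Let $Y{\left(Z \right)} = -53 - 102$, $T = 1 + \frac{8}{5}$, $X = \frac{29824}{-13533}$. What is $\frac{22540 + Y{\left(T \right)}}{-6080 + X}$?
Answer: $- \frac{302936205}{82310464} \approx -3.6804$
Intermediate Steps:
$X = - \frac{29824}{13533}$ ($X = 29824 \left(- \frac{1}{13533}\right) = - \frac{29824}{13533} \approx -2.2038$)
$T = \frac{13}{5}$ ($T = 1 + 8 \cdot \frac{1}{5} = 1 + \frac{8}{5} = \frac{13}{5} \approx 2.6$)
$Y{\left(Z \right)} = -155$ ($Y{\left(Z \right)} = -53 - 102 = -155$)
$\frac{22540 + Y{\left(T \right)}}{-6080 + X} = \frac{22540 - 155}{-6080 - \frac{29824}{13533}} = \frac{22385}{- \frac{82310464}{13533}} = 22385 \left(- \frac{13533}{82310464}\right) = - \frac{302936205}{82310464}$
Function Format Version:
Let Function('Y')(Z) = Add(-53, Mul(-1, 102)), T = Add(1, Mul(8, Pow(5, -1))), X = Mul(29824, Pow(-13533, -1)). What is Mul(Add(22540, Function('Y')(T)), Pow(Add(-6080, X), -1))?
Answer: Rational(-302936205, 82310464) ≈ -3.6804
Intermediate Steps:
X = Rational(-29824, 13533) (X = Mul(29824, Rational(-1, 13533)) = Rational(-29824, 13533) ≈ -2.2038)
T = Rational(13, 5) (T = Add(1, Mul(8, Rational(1, 5))) = Add(1, Rational(8, 5)) = Rational(13, 5) ≈ 2.6000)
Function('Y')(Z) = -155 (Function('Y')(Z) = Add(-53, -102) = -155)
Mul(Add(22540, Function('Y')(T)), Pow(Add(-6080, X), -1)) = Mul(Add(22540, -155), Pow(Add(-6080, Rational(-29824, 13533)), -1)) = Mul(22385, Pow(Rational(-82310464, 13533), -1)) = Mul(22385, Rational(-13533, 82310464)) = Rational(-302936205, 82310464)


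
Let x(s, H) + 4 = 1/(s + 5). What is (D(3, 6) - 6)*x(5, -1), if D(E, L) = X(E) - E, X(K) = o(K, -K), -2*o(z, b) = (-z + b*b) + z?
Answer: 1053/20 ≈ 52.650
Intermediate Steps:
o(z, b) = -b**2/2 (o(z, b) = -((-z + b*b) + z)/2 = -((-z + b**2) + z)/2 = -((b**2 - z) + z)/2 = -b**2/2)
X(K) = -K**2/2
D(E, L) = -E - E**2/2 (D(E, L) = -E**2/2 - E = -E - E**2/2)
x(s, H) = -4 + 1/(5 + s) (x(s, H) = -4 + 1/(s + 5) = -4 + 1/(5 + s))
(D(3, 6) - 6)*x(5, -1) = ((1/2)*3*(-2 - 1*3) - 6)*((-19 - 4*5)/(5 + 5)) = ((1/2)*3*(-2 - 3) - 6)*((-19 - 20)/10) = ((1/2)*3*(-5) - 6)*((1/10)*(-39)) = (-15/2 - 6)*(-39/10) = -27/2*(-39/10) = 1053/20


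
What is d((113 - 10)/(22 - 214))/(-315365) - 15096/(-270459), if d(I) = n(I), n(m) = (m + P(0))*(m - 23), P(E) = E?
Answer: 6495348238511/116453789061120 ≈ 0.055776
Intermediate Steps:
n(m) = m*(-23 + m) (n(m) = (m + 0)*(m - 23) = m*(-23 + m))
d(I) = I*(-23 + I)
d((113 - 10)/(22 - 214))/(-315365) - 15096/(-270459) = (((113 - 10)/(22 - 214))*(-23 + (113 - 10)/(22 - 214)))/(-315365) - 15096/(-270459) = ((103/(-192))*(-23 + 103/(-192)))*(-1/315365) - 15096*(-1/270459) = ((103*(-1/192))*(-23 + 103*(-1/192)))*(-1/315365) + 5032/90153 = -103*(-23 - 103/192)/192*(-1/315365) + 5032/90153 = -103/192*(-4519/192)*(-1/315365) + 5032/90153 = (465457/36864)*(-1/315365) + 5032/90153 = -465457/11625615360 + 5032/90153 = 6495348238511/116453789061120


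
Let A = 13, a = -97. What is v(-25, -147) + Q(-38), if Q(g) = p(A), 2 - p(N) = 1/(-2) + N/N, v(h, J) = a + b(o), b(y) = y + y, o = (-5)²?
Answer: -91/2 ≈ -45.500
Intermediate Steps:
o = 25
b(y) = 2*y
v(h, J) = -47 (v(h, J) = -97 + 2*25 = -97 + 50 = -47)
p(N) = 3/2 (p(N) = 2 - (1/(-2) + N/N) = 2 - (1*(-½) + 1) = 2 - (-½ + 1) = 2 - 1*½ = 2 - ½ = 3/2)
Q(g) = 3/2
v(-25, -147) + Q(-38) = -47 + 3/2 = -91/2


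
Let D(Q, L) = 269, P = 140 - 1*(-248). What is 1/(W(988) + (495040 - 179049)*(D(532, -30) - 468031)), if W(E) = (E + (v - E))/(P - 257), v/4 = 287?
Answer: -131/19362924259454 ≈ -6.7655e-12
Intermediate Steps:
P = 388 (P = 140 + 248 = 388)
v = 1148 (v = 4*287 = 1148)
W(E) = 1148/131 (W(E) = (E + (1148 - E))/(388 - 257) = 1148/131)
1/(W(988) + (495040 - 179049)*(D(532, -30) - 468031)) = 1/(1148/131 + (495040 - 179049)*(269 - 468031)) = 1/(1148/131 + 315991*(-467762)) = 1/(1148/131 - 147808582142) = 1/(-19362924259454/131) = -131/19362924259454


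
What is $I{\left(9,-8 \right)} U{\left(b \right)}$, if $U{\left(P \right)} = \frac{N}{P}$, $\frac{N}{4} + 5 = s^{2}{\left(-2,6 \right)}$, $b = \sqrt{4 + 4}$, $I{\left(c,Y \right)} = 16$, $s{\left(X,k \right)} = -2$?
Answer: $- 16 \sqrt{2} \approx -22.627$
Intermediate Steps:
$b = 2 \sqrt{2}$ ($b = \sqrt{8} = 2 \sqrt{2} \approx 2.8284$)
$N = -4$ ($N = -20 + 4 \left(-2\right)^{2} = -20 + 4 \cdot 4 = -20 + 16 = -4$)
$U{\left(P \right)} = - \frac{4}{P}$
$I{\left(9,-8 \right)} U{\left(b \right)} = 16 \left(- \frac{4}{2 \sqrt{2}}\right) = 16 \left(- 4 \frac{\sqrt{2}}{4}\right) = 16 \left(- \sqrt{2}\right) = - 16 \sqrt{2}$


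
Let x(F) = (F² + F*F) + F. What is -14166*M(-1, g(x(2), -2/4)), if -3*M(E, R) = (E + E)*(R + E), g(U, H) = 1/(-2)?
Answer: 14166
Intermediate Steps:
x(F) = F + 2*F² (x(F) = (F² + F²) + F = 2*F² + F = F + 2*F²)
g(U, H) = -½
M(E, R) = -2*E*(E + R)/3 (M(E, R) = -(E + E)*(R + E)/3 = -2*E*(E + R)/3)
-14166*M(-1, g(x(2), -2/4)) = -(-9444)*(-1)*(-1 - ½) = -(-9444)*(-1)*(-3)/2 = -14166*(-1) = 14166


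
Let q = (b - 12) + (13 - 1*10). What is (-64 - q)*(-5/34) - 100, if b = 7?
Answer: -1545/17 ≈ -90.882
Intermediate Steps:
q = -2 (q = (7 - 12) + (13 - 1*10) = -5 + (13 - 10) = -5 + 3 = -2)
(-64 - q)*(-5/34) - 100 = (-64 - 1*(-2))*(-5/34) - 100 = (-64 + 2)*(-5*1/34) - 100 = -62*(-5/34) - 100 = 155/17 - 100 = -1545/17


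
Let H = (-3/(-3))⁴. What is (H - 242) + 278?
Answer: 37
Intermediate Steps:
H = 1 (H = (-3*(-⅓))⁴ = 1⁴ = 1)
(H - 242) + 278 = (1 - 242) + 278 = -241 + 278 = 37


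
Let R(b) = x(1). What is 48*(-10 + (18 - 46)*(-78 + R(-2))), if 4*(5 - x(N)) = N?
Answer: 97968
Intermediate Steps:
x(N) = 5 - N/4
R(b) = 19/4 (R(b) = 5 - ¼*1 = 5 - ¼ = 19/4)
48*(-10 + (18 - 46)*(-78 + R(-2))) = 48*(-10 + (18 - 46)*(-78 + 19/4)) = 48*(-10 - 28*(-293/4)) = 48*(-10 + 2051) = 48*2041 = 97968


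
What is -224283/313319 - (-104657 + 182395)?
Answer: -24357016705/313319 ≈ -77739.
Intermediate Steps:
-224283/313319 - (-104657 + 182395) = -224283*1/313319 - 1*77738 = -224283/313319 - 77738 = -24357016705/313319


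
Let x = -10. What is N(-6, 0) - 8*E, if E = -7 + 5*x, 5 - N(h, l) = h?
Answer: 467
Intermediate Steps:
N(h, l) = 5 - h
E = -57 (E = -7 + 5*(-10) = -7 - 50 = -57)
N(-6, 0) - 8*E = (5 - 1*(-6)) - 8*(-57) = (5 + 6) + 456 = 11 + 456 = 467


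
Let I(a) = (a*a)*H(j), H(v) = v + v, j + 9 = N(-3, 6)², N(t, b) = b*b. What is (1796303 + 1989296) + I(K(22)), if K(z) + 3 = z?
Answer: 4714813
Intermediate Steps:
K(z) = -3 + z
N(t, b) = b²
j = 1287 (j = -9 + (6²)² = -9 + 36² = -9 + 1296 = 1287)
H(v) = 2*v
I(a) = 2574*a² (I(a) = (a*a)*(2*1287) = a²*2574 = 2574*a²)
(1796303 + 1989296) + I(K(22)) = (1796303 + 1989296) + 2574*(-3 + 22)² = 3785599 + 2574*19² = 3785599 + 2574*361 = 3785599 + 929214 = 4714813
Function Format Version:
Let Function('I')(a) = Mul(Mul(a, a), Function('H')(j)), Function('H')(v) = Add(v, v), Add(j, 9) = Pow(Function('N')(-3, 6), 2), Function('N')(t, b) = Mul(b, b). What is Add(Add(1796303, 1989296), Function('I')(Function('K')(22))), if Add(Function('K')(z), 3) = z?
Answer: 4714813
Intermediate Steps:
Function('K')(z) = Add(-3, z)
Function('N')(t, b) = Pow(b, 2)
j = 1287 (j = Add(-9, Pow(Pow(6, 2), 2)) = Add(-9, Pow(36, 2)) = Add(-9, 1296) = 1287)
Function('H')(v) = Mul(2, v)
Function('I')(a) = Mul(2574, Pow(a, 2)) (Function('I')(a) = Mul(Mul(a, a), Mul(2, 1287)) = Mul(Pow(a, 2), 2574) = Mul(2574, Pow(a, 2)))
Add(Add(1796303, 1989296), Function('I')(Function('K')(22))) = Add(Add(1796303, 1989296), Mul(2574, Pow(Add(-3, 22), 2))) = Add(3785599, Mul(2574, Pow(19, 2))) = Add(3785599, Mul(2574, 361)) = Add(3785599, 929214) = 4714813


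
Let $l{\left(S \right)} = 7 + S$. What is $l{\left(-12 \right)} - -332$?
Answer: $327$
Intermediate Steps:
$l{\left(-12 \right)} - -332 = \left(7 - 12\right) - -332 = -5 + 332 = 327$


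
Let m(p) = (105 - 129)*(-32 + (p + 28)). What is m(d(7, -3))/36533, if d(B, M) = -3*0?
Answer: 96/36533 ≈ 0.0026278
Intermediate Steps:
d(B, M) = 0
m(p) = 96 - 24*p (m(p) = -24*(-32 + (28 + p)) = -24*(-4 + p) = 96 - 24*p)
m(d(7, -3))/36533 = (96 - 24*0)/36533 = (96 + 0)*(1/36533) = 96*(1/36533) = 96/36533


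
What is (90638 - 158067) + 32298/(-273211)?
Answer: -18422376817/273211 ≈ -67429.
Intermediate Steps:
(90638 - 158067) + 32298/(-273211) = -67429 + 32298*(-1/273211) = -67429 - 32298/273211 = -18422376817/273211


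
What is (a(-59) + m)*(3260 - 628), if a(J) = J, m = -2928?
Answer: -7861784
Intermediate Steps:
(a(-59) + m)*(3260 - 628) = (-59 - 2928)*(3260 - 628) = -2987*2632 = -7861784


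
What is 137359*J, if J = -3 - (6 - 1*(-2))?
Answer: -1510949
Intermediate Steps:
J = -11 (J = -3 - (6 + 2) = -3 - 1*8 = -3 - 8 = -11)
137359*J = 137359*(-11) = -1510949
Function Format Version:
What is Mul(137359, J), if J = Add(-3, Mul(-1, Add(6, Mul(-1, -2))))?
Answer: -1510949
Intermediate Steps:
J = -11 (J = Add(-3, Mul(-1, Add(6, 2))) = Add(-3, Mul(-1, 8)) = Add(-3, -8) = -11)
Mul(137359, J) = Mul(137359, -11) = -1510949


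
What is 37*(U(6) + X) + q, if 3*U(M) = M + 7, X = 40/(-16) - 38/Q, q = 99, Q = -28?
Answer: 4558/21 ≈ 217.05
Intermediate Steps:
X = -8/7 (X = 40/(-16) - 38/(-28) = 40*(-1/16) - 38*(-1/28) = -5/2 + 19/14 = -8/7 ≈ -1.1429)
U(M) = 7/3 + M/3 (U(M) = (M + 7)/3 = (7 + M)/3 = 7/3 + M/3)
37*(U(6) + X) + q = 37*((7/3 + (⅓)*6) - 8/7) + 99 = 37*((7/3 + 2) - 8/7) + 99 = 37*(13/3 - 8/7) + 99 = 37*(67/21) + 99 = 2479/21 + 99 = 4558/21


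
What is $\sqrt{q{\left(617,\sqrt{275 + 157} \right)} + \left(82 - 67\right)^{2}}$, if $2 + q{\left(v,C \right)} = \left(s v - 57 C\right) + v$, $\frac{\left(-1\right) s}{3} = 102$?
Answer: $\sqrt{-187962 - 684 \sqrt{3}} \approx 434.91 i$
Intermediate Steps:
$s = -306$ ($s = \left(-3\right) 102 = -306$)
$q{\left(v,C \right)} = -2 - 305 v - 57 C$ ($q{\left(v,C \right)} = -2 + \left(\left(- 306 v - 57 C\right) + v\right) = -2 - \left(57 C + 305 v\right) = -2 - 305 v - 57 C$)
$\sqrt{q{\left(617,\sqrt{275 + 157} \right)} + \left(82 - 67\right)^{2}} = \sqrt{\left(-2 - 188185 - 57 \sqrt{275 + 157}\right) + \left(82 - 67\right)^{2}} = \sqrt{\left(-2 - 188185 - 57 \sqrt{432}\right) + 15^{2}} = \sqrt{\left(-2 - 188185 - 57 \cdot 12 \sqrt{3}\right) + 225} = \sqrt{\left(-2 - 188185 - 684 \sqrt{3}\right) + 225} = \sqrt{\left(-188187 - 684 \sqrt{3}\right) + 225} = \sqrt{-187962 - 684 \sqrt{3}}$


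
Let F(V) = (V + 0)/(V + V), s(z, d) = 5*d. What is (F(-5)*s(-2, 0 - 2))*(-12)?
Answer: 60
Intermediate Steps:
F(V) = ½ (F(V) = V/((2*V)) = V*(1/(2*V)) = ½)
(F(-5)*s(-2, 0 - 2))*(-12) = ((5*(0 - 2))/2)*(-12) = ((5*(-2))/2)*(-12) = ((½)*(-10))*(-12) = -5*(-12) = 60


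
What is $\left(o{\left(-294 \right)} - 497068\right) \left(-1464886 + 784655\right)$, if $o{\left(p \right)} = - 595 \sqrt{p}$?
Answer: $338121062708 + 2833162115 i \sqrt{6} \approx 3.3812 \cdot 10^{11} + 6.9398 \cdot 10^{9} i$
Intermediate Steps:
$\left(o{\left(-294 \right)} - 497068\right) \left(-1464886 + 784655\right) = \left(- 595 \sqrt{-294} - 497068\right) \left(-1464886 + 784655\right) = \left(- 595 \cdot 7 i \sqrt{6} - 497068\right) \left(-680231\right) = \left(- 4165 i \sqrt{6} - 497068\right) \left(-680231\right) = \left(-497068 - 4165 i \sqrt{6}\right) \left(-680231\right) = 338121062708 + 2833162115 i \sqrt{6}$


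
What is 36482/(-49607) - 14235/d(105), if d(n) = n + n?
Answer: -47587791/694498 ≈ -68.521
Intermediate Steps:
d(n) = 2*n
36482/(-49607) - 14235/d(105) = 36482/(-49607) - 14235/(2*105) = 36482*(-1/49607) - 14235/210 = -36482/49607 - 14235*1/210 = -36482/49607 - 949/14 = -47587791/694498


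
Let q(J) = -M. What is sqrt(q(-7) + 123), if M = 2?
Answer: 11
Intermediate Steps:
q(J) = -2 (q(J) = -1*2 = -2)
sqrt(q(-7) + 123) = sqrt(-2 + 123) = sqrt(121) = 11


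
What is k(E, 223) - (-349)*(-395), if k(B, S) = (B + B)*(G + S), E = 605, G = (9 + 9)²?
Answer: 524015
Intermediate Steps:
G = 324 (G = 18² = 324)
k(B, S) = 2*B*(324 + S) (k(B, S) = (B + B)*(324 + S) = (2*B)*(324 + S) = 2*B*(324 + S))
k(E, 223) - (-349)*(-395) = 2*605*(324 + 223) - (-349)*(-395) = 2*605*547 - 1*137855 = 661870 - 137855 = 524015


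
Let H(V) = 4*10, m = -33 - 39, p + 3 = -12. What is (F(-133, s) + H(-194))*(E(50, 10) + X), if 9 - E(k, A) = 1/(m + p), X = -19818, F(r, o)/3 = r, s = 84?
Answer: 618694138/87 ≈ 7.1114e+6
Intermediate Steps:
p = -15 (p = -3 - 12 = -15)
F(r, o) = 3*r
m = -72
H(V) = 40
E(k, A) = 784/87 (E(k, A) = 9 - 1/(-72 - 15) = 9 - 1/(-87) = 9 - 1*(-1/87) = 9 + 1/87 = 784/87)
(F(-133, s) + H(-194))*(E(50, 10) + X) = (3*(-133) + 40)*(784/87 - 19818) = (-399 + 40)*(-1723382/87) = -359*(-1723382/87) = 618694138/87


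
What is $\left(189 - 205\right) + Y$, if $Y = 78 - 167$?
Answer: $-105$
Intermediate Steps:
$Y = -89$
$\left(189 - 205\right) + Y = \left(189 - 205\right) - 89 = -16 - 89 = -105$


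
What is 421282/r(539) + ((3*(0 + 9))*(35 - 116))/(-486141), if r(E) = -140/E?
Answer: -2628298136489/1620470 ≈ -1.6219e+6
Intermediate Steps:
421282/r(539) + ((3*(0 + 9))*(35 - 116))/(-486141) = 421282/((-140/539)) + ((3*(0 + 9))*(35 - 116))/(-486141) = 421282/((-140*1/539)) + ((3*9)*(-81))*(-1/486141) = 421282/(-20/77) + (27*(-81))*(-1/486141) = 421282*(-77/20) - 2187*(-1/486141) = -16219357/10 + 729/162047 = -2628298136489/1620470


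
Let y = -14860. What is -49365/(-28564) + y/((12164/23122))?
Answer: -2453446922755/86863124 ≈ -28245.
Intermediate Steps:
-49365/(-28564) + y/((12164/23122)) = -49365/(-28564) - 14860/(12164/23122) = -49365*(-1/28564) - 14860/(12164*(1/23122)) = 49365/28564 - 14860/6082/11561 = 49365/28564 - 14860*11561/6082 = 49365/28564 - 85898230/3041 = -2453446922755/86863124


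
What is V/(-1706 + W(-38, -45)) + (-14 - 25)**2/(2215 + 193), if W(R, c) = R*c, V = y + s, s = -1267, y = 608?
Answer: -395197/2408 ≈ -164.12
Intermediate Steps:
V = -659 (V = 608 - 1267 = -659)
V/(-1706 + W(-38, -45)) + (-14 - 25)**2/(2215 + 193) = -659/(-1706 - 38*(-45)) + (-14 - 25)**2/(2215 + 193) = -659/(-1706 + 1710) + (-39)**2/2408 = -659/4 + 1521*(1/2408) = -659*1/4 + 1521/2408 = -659/4 + 1521/2408 = -395197/2408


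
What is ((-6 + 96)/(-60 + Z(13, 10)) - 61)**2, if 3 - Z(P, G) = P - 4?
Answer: 470596/121 ≈ 3889.2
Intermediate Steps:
Z(P, G) = 7 - P (Z(P, G) = 3 - (P - 4) = 3 - (-4 + P) = 3 + (4 - P) = 7 - P)
((-6 + 96)/(-60 + Z(13, 10)) - 61)**2 = ((-6 + 96)/(-60 + (7 - 1*13)) - 61)**2 = (90/(-60 + (7 - 13)) - 61)**2 = (90/(-60 - 6) - 61)**2 = (90/(-66) - 61)**2 = (90*(-1/66) - 61)**2 = (-15/11 - 61)**2 = (-686/11)**2 = 470596/121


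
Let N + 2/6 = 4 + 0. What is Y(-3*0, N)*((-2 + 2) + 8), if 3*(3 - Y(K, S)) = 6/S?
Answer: 216/11 ≈ 19.636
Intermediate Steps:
N = 11/3 (N = -⅓ + (4 + 0) = -⅓ + 4 = 11/3 ≈ 3.6667)
Y(K, S) = 3 - 2/S
Y(-3*0, N)*((-2 + 2) + 8) = (3 - 2/11/3)*((-2 + 2) + 8) = (3 - 2*3/11)*(0 + 8) = (3 - 6/11)*8 = (27/11)*8 = 216/11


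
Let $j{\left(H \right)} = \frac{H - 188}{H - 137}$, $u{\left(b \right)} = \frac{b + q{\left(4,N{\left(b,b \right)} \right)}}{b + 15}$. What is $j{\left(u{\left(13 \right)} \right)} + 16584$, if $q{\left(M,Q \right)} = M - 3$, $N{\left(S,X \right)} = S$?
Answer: $\frac{1509269}{91} \approx 16585.0$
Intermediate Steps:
$q{\left(M,Q \right)} = -3 + M$ ($q{\left(M,Q \right)} = M - 3 = -3 + M$)
$u{\left(b \right)} = \frac{1 + b}{15 + b}$ ($u{\left(b \right)} = \frac{b + \left(-3 + 4\right)}{b + 15} = \frac{b + 1}{15 + b} = \frac{1 + b}{15 + b}$)
$j{\left(H \right)} = \frac{-188 + H}{-137 + H}$
$j{\left(u{\left(13 \right)} \right)} + 16584 = \frac{-188 + \frac{1 + 13}{15 + 13}}{-137 + \frac{1 + 13}{15 + 13}} + 16584 = \frac{-188 + \frac{1}{28} \cdot 14}{-137 + \frac{1}{28} \cdot 14} + 16584 = \frac{-188 + \frac{1}{2}}{-137 + \frac{1}{2}} + 16584 = \frac{1}{- \frac{273}{2}} \left(- \frac{375}{2}\right) + 16584 = \left(- \frac{2}{273}\right) \left(- \frac{375}{2}\right) + 16584 = \frac{125}{91} + 16584 = \frac{1509269}{91}$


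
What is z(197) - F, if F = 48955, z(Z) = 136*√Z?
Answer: -48955 + 136*√197 ≈ -47046.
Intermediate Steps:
z(197) - F = 136*√197 - 1*48955 = 136*√197 - 48955 = -48955 + 136*√197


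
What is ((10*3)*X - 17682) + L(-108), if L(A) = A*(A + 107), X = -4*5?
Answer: -18174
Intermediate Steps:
X = -20
L(A) = A*(107 + A)
((10*3)*X - 17682) + L(-108) = ((10*3)*(-20) - 17682) - 108*(107 - 108) = (30*(-20) - 17682) - 108*(-1) = (-600 - 17682) + 108 = -18282 + 108 = -18174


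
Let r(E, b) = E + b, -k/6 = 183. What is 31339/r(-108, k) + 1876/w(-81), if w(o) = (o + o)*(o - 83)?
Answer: -5766334/222507 ≈ -25.915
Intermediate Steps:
k = -1098 (k = -6*183 = -1098)
w(o) = 2*o*(-83 + o) (w(o) = (2*o)*(-83 + o) = 2*o*(-83 + o))
31339/r(-108, k) + 1876/w(-81) = 31339/(-108 - 1098) + 1876/((2*(-81)*(-83 - 81))) = 31339/(-1206) + 1876/((2*(-81)*(-164))) = 31339*(-1/1206) + 1876/26568 = -31339/1206 + 1876*(1/26568) = -31339/1206 + 469/6642 = -5766334/222507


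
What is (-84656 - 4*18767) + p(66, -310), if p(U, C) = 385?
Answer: -159339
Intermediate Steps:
(-84656 - 4*18767) + p(66, -310) = (-84656 - 4*18767) + 385 = (-84656 - 75068) + 385 = -159724 + 385 = -159339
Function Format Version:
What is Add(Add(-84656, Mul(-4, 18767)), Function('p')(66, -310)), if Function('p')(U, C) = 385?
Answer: -159339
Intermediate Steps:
Add(Add(-84656, Mul(-4, 18767)), Function('p')(66, -310)) = Add(Add(-84656, Mul(-4, 18767)), 385) = Add(Add(-84656, -75068), 385) = Add(-159724, 385) = -159339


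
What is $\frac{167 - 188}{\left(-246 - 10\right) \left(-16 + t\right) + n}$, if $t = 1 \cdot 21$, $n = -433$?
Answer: $\frac{7}{571} \approx 0.012259$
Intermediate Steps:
$t = 21$
$\frac{167 - 188}{\left(-246 - 10\right) \left(-16 + t\right) + n} = \frac{167 - 188}{\left(-246 - 10\right) \left(-16 + 21\right) - 433} = \frac{167 - 188}{\left(-256\right) 5 - 433} = \frac{167 - 188}{-1280 - 433} = - \frac{21}{-1713} = \left(-21\right) \left(- \frac{1}{1713}\right) = \frac{7}{571}$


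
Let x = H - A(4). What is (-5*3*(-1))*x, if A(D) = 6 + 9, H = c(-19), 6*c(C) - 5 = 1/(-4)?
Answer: -1705/8 ≈ -213.13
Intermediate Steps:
c(C) = 19/24 (c(C) = ⅚ + (1/(-4))/6 = ⅚ + (1*(-¼))/6 = ⅚ + (⅙)*(-¼) = ⅚ - 1/24 = 19/24)
H = 19/24 ≈ 0.79167
A(D) = 15
x = -341/24 (x = 19/24 - 1*15 = 19/24 - 15 = -341/24 ≈ -14.208)
(-5*3*(-1))*x = (-5*3*(-1))*(-341/24) = -15*(-1)*(-341/24) = 15*(-341/24) = -1705/8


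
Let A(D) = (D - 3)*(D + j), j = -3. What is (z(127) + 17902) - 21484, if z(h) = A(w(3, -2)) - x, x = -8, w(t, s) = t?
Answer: -3574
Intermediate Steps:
A(D) = (-3 + D)² (A(D) = (D - 3)*(D - 3) = (-3 + D)*(-3 + D) = (-3 + D)²)
z(h) = 8 (z(h) = (9 + 3² - 6*3) - 1*(-8) = (9 + 9 - 18) + 8 = 0 + 8 = 8)
(z(127) + 17902) - 21484 = (8 + 17902) - 21484 = 17910 - 21484 = -3574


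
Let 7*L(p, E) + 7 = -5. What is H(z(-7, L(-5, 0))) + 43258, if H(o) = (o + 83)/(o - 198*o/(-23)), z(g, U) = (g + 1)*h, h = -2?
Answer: 114722401/2652 ≈ 43259.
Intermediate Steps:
L(p, E) = -12/7 (L(p, E) = -1 + (1/7)*(-5) = -1 - 5/7 = -12/7)
z(g, U) = -2 - 2*g (z(g, U) = (g + 1)*(-2) = (1 + g)*(-2) = -2 - 2*g)
H(o) = 23*(83 + o)/(221*o) (H(o) = (83 + o)/(o - 198*o*(-1/23)) = (83 + o)/(o + 198*o/23) = (83 + o)/((221*o/23)) = (83 + o)*(23/(221*o)) = 23*(83 + o)/(221*o))
H(z(-7, L(-5, 0))) + 43258 = 23*(83 + (-2 - 2*(-7)))/(221*(-2 - 2*(-7))) + 43258 = 23*(83 + (-2 + 14))/(221*(-2 + 14)) + 43258 = (23/221)*(83 + 12)/12 + 43258 = (23/221)*(1/12)*95 + 43258 = 2185/2652 + 43258 = 114722401/2652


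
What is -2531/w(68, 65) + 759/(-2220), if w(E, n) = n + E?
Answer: -1906589/98420 ≈ -19.372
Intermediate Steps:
w(E, n) = E + n
-2531/w(68, 65) + 759/(-2220) = -2531/(68 + 65) + 759/(-2220) = -2531/133 + 759*(-1/2220) = -2531*1/133 - 253/740 = -2531/133 - 253/740 = -1906589/98420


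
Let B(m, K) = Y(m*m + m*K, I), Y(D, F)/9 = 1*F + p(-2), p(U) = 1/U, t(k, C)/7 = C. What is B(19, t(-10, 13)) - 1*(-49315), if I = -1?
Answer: 98603/2 ≈ 49302.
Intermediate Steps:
t(k, C) = 7*C
p(U) = 1/U
Y(D, F) = -9/2 + 9*F (Y(D, F) = 9*(1*F + 1/(-2)) = 9*(F - 1/2) = 9*(-1/2 + F) = -9/2 + 9*F)
B(m, K) = -27/2 (B(m, K) = -9/2 + 9*(-1) = -9/2 - 9 = -27/2)
B(19, t(-10, 13)) - 1*(-49315) = -27/2 - 1*(-49315) = -27/2 + 49315 = 98603/2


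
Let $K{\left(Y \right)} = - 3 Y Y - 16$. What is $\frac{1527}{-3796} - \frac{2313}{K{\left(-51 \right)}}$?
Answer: $- \frac{3159465}{29680924} \approx -0.10645$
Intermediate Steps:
$K{\left(Y \right)} = -16 - 3 Y^{2}$ ($K{\left(Y \right)} = - 3 Y^{2} - 16 = -16 - 3 Y^{2}$)
$\frac{1527}{-3796} - \frac{2313}{K{\left(-51 \right)}} = \frac{1527}{-3796} - \frac{2313}{-16 - 3 \left(-51\right)^{2}} = 1527 \left(- \frac{1}{3796}\right) - \frac{2313}{-16 - 7803} = - \frac{1527}{3796} - \frac{2313}{-16 - 7803} = - \frac{1527}{3796} - \frac{2313}{-7819} = - \frac{1527}{3796} - - \frac{2313}{7819} = - \frac{1527}{3796} + \frac{2313}{7819} = - \frac{3159465}{29680924}$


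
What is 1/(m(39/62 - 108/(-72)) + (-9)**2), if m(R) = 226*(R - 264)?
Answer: -31/1832157 ≈ -1.6920e-5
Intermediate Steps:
m(R) = -59664 + 226*R (m(R) = 226*(-264 + R) = -59664 + 226*R)
1/(m(39/62 - 108/(-72)) + (-9)**2) = 1/((-59664 + 226*(39/62 - 108/(-72))) + (-9)**2) = 1/((-59664 + 226*(39*(1/62) - 108*(-1/72))) + 81) = 1/((-59664 + 226*(39/62 + 3/2)) + 81) = 1/((-59664 + 226*(66/31)) + 81) = 1/((-59664 + 14916/31) + 81) = 1/(-1834668/31 + 81) = 1/(-1832157/31) = -31/1832157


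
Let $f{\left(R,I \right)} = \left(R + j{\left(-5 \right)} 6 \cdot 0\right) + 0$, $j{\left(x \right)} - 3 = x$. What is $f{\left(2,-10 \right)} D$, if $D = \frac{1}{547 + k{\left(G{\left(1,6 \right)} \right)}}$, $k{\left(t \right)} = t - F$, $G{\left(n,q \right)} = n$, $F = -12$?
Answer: $\frac{1}{280} \approx 0.0035714$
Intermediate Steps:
$j{\left(x \right)} = 3 + x$
$k{\left(t \right)} = 12 + t$ ($k{\left(t \right)} = t - -12 = t + 12 = 12 + t$)
$f{\left(R,I \right)} = R$ ($f{\left(R,I \right)} = \left(R + \left(3 - 5\right) 6 \cdot 0\right) + 0 = \left(R - 0\right) + 0 = \left(R + 0\right) + 0 = R + 0 = R$)
$D = \frac{1}{560}$ ($D = \frac{1}{547 + \left(12 + 1\right)} = \frac{1}{547 + 13} = \frac{1}{560} \approx 0.0017857$)
$f{\left(2,-10 \right)} D = 2 \cdot \frac{1}{560} = \frac{1}{280}$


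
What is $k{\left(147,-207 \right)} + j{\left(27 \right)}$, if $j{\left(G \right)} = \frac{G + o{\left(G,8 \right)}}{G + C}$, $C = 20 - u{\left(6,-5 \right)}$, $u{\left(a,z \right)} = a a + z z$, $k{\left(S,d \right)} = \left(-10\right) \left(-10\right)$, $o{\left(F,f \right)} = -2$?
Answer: $\frac{1375}{14} \approx 98.214$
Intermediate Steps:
$k{\left(S,d \right)} = 100$
$u{\left(a,z \right)} = a^{2} + z^{2}$
$C = -41$ ($C = 20 - \left(6^{2} + \left(-5\right)^{2}\right) = 20 - \left(36 + 25\right) = 20 - 61 = -41$)
$j{\left(G \right)} = \frac{-2 + G}{-41 + G}$ ($j{\left(G \right)} = \frac{G - 2}{G - 41} = \frac{-2 + G}{-41 + G}$)
$k{\left(147,-207 \right)} + j{\left(27 \right)} = 100 + \frac{-2 + 27}{-41 + 27} = 100 + \frac{1}{-14} \cdot 25 = 100 - \frac{25}{14} = \frac{1375}{14}$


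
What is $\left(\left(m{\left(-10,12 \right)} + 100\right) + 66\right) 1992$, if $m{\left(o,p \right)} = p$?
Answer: $354576$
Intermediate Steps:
$\left(\left(m{\left(-10,12 \right)} + 100\right) + 66\right) 1992 = \left(\left(12 + 100\right) + 66\right) 1992 = \left(112 + 66\right) 1992 = 178 \cdot 1992 = 354576$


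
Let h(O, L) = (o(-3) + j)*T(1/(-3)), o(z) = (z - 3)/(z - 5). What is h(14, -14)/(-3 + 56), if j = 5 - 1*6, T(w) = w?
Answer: 1/636 ≈ 0.0015723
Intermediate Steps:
j = -1 (j = 5 - 6 = -1)
o(z) = (-3 + z)/(-5 + z)
h(O, L) = 1/12 (h(O, L) = ((-3 - 3)/(-5 - 3) - 1)/(-3) = (-6/(-8) - 1)*(-1/3) = (-1/8*(-6) - 1)*(-1/3) = (3/4 - 1)*(-1/3) = -1/4*(-1/3) = 1/12)
h(14, -14)/(-3 + 56) = (1/12)/(-3 + 56) = (1/12)/53 = (1/53)*(1/12) = 1/636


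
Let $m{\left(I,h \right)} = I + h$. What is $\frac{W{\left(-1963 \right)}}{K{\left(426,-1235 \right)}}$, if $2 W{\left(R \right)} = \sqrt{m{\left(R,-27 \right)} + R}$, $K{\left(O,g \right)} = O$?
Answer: $\frac{i \sqrt{3953}}{852} \approx 0.073794 i$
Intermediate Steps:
$W{\left(R \right)} = \frac{\sqrt{-27 + 2 R}}{2}$ ($W{\left(R \right)} = \frac{\sqrt{\left(R - 27\right) + R}}{2} = \frac{\sqrt{\left(-27 + R\right) + R}}{2} = \frac{\sqrt{-27 + 2 R}}{2}$)
$\frac{W{\left(-1963 \right)}}{K{\left(426,-1235 \right)}} = \frac{\frac{1}{2} \sqrt{-27 + 2 \left(-1963\right)}}{426} = \frac{\sqrt{-27 - 3926}}{2} \cdot \frac{1}{426} = \frac{\sqrt{-3953}}{2} \cdot \frac{1}{426} = \frac{i \sqrt{3953}}{2} \cdot \frac{1}{426} = \frac{i \sqrt{3953}}{852}$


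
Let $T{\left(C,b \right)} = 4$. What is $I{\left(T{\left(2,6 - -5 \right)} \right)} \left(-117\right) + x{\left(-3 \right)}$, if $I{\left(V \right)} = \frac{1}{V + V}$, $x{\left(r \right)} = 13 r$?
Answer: $- \frac{429}{8} \approx -53.625$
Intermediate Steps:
$I{\left(V \right)} = \frac{1}{2 V}$
$I{\left(T{\left(2,6 - -5 \right)} \right)} \left(-117\right) + x{\left(-3 \right)} = \frac{1}{2 \cdot 4} \left(-117\right) + 13 \left(-3\right) = \frac{1}{2} \cdot \frac{1}{4} \left(-117\right) - 39 = \frac{1}{8} \left(-117\right) - 39 = - \frac{117}{8} - 39 = - \frac{429}{8}$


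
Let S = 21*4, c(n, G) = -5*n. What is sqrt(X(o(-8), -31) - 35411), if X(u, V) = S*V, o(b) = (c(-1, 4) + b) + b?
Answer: I*sqrt(38015) ≈ 194.97*I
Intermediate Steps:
S = 84
o(b) = 5 + 2*b (o(b) = (-5*(-1) + b) + b = (5 + b) + b = 5 + 2*b)
X(u, V) = 84*V
sqrt(X(o(-8), -31) - 35411) = sqrt(84*(-31) - 35411) = sqrt(-2604 - 35411) = sqrt(-38015) = I*sqrt(38015)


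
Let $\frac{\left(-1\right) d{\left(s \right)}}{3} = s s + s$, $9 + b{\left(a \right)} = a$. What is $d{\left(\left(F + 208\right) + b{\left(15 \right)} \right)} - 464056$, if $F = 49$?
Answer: $-672352$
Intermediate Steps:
$b{\left(a \right)} = -9 + a$
$d{\left(s \right)} = - 3 s - 3 s^{2}$ ($d{\left(s \right)} = - 3 \left(s s + s\right) = - 3 \left(s^{2} + s\right) = - 3 \left(s + s^{2}\right) = - 3 s - 3 s^{2}$)
$d{\left(\left(F + 208\right) + b{\left(15 \right)} \right)} - 464056 = - 3 \left(\left(49 + 208\right) + \left(-9 + 15\right)\right) \left(1 + \left(\left(49 + 208\right) + \left(-9 + 15\right)\right)\right) - 464056 = - 3 \left(257 + 6\right) \left(1 + \left(257 + 6\right)\right) - 464056 = \left(-3\right) 263 \left(1 + 263\right) - 464056 = \left(-3\right) 263 \cdot 264 - 464056 = -208296 - 464056 = -672352$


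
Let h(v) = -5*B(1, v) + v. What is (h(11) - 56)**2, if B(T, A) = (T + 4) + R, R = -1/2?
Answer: 18225/4 ≈ 4556.3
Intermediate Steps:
R = -1/2 (R = -1*1/2 = -1/2 ≈ -0.50000)
B(T, A) = 7/2 + T (B(T, A) = (T + 4) - 1/2 = (4 + T) - 1/2 = 7/2 + T)
h(v) = -45/2 + v (h(v) = -5*(7/2 + 1) + v = -5*9/2 + v = -45/2 + v)
(h(11) - 56)**2 = ((-45/2 + 11) - 56)**2 = (-23/2 - 56)**2 = (-135/2)**2 = 18225/4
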